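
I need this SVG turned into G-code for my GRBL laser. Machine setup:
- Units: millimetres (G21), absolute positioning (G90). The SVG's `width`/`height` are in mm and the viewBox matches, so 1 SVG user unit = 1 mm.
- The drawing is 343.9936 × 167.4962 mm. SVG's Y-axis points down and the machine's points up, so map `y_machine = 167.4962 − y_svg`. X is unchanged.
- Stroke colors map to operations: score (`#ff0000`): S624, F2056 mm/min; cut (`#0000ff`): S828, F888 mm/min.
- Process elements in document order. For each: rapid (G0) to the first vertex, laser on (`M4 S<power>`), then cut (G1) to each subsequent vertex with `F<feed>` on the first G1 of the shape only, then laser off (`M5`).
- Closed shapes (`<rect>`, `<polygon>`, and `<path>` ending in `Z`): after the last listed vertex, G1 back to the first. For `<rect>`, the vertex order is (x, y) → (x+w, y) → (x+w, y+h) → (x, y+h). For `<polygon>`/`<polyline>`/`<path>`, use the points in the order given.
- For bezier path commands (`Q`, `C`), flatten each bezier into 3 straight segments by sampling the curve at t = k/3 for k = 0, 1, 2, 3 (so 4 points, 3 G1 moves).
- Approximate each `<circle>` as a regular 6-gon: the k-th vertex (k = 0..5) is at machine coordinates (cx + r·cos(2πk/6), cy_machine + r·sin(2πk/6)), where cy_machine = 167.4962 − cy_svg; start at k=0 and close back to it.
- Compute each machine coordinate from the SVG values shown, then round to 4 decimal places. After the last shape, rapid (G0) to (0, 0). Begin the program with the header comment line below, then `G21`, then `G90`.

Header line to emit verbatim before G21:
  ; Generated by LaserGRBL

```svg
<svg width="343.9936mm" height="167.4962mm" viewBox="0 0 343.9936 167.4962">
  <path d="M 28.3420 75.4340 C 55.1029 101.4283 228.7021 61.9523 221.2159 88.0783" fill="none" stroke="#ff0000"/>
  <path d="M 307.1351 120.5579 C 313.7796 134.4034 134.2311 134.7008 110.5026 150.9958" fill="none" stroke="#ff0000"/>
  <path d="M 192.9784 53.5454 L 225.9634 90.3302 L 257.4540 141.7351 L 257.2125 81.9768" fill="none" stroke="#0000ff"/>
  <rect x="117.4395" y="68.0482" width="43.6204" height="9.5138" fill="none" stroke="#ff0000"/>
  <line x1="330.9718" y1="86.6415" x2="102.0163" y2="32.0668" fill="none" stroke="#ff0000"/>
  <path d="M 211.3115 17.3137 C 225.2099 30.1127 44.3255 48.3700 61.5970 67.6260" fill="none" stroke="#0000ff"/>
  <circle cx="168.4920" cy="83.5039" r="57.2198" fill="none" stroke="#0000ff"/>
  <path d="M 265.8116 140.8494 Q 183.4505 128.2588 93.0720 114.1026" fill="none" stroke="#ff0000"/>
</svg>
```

1 u = 1 mm; y_m = 167.4962 − y.

[1] `<path>` cubic bezier, #ff0000→score S624 F2056: (28.3420,92.0622) → (91.9037,83.0368) → (180.4856,88.5311) → (221.2159,79.4179)

[2] `<path>` cubic bezier, #ff0000→score S624 F2056: (307.1351,46.9383) → (264.3824,36.5145) → (173.5040,28.5572) → (110.5026,16.5004)

[3] `<path>` open polyline, #0000ff→cut S828 F888: (192.9784,113.9508) → (225.9634,77.1660) → (257.4540,25.7611) → (257.2125,85.5194)

[4] `<rect>` rectangle, #ff0000→score S624 F2056: (117.4395,99.4480) → (161.0599,99.4480) → (161.0599,89.9342) → (117.4395,89.9342) → (117.4395,99.4480) (closed)

[5] `<line>` line segment, #ff0000→score S624 F2056: (330.9718,80.8547) → (102.0163,135.4294)

[6] `<path>` cubic bezier, #0000ff→cut S828 F888: (211.3115,150.1825) → (174.8356,135.7292) → (95.8242,118.6281) → (61.5970,99.8702)

[7] `<circle>` circle, #0000ff→cut S828 F888: (225.7118,83.9923) → (197.1019,133.5461) → (139.8821,133.5461) → (111.2722,83.9923) → (139.8821,34.4385) → (197.1019,34.4385) → (225.7118,83.9923) (closed)

[8] `<path>` quadratic bezier, #ff0000→score S624 F2056: (265.8116,26.6468) → (210.0134,35.2145) → (152.4335,44.1301) → (93.0720,53.3936)

; Generated by LaserGRBL
G21
G90
G0 X28.3420 Y92.0622
M4 S624
G1 X91.9037 Y83.0368 F2056
G1 X180.4856 Y88.5311
G1 X221.2159 Y79.4179
M5
G0 X307.1351 Y46.9383
M4 S624
G1 X264.3824 Y36.5145 F2056
G1 X173.5040 Y28.5572
G1 X110.5026 Y16.5004
M5
G0 X192.9784 Y113.9508
M4 S828
G1 X225.9634 Y77.1660 F888
G1 X257.4540 Y25.7611
G1 X257.2125 Y85.5194
M5
G0 X117.4395 Y99.4480
M4 S624
G1 X161.0599 Y99.4480 F2056
G1 X161.0599 Y89.9342
G1 X117.4395 Y89.9342
G1 X117.4395 Y99.4480
M5
G0 X330.9718 Y80.8547
M4 S624
G1 X102.0163 Y135.4294 F2056
M5
G0 X211.3115 Y150.1825
M4 S828
G1 X174.8356 Y135.7292 F888
G1 X95.8242 Y118.6281
G1 X61.5970 Y99.8702
M5
G0 X225.7118 Y83.9923
M4 S828
G1 X197.1019 Y133.5461 F888
G1 X139.8821 Y133.5461
G1 X111.2722 Y83.9923
G1 X139.8821 Y34.4385
G1 X197.1019 Y34.4385
G1 X225.7118 Y83.9923
M5
G0 X265.8116 Y26.6468
M4 S624
G1 X210.0134 Y35.2145 F2056
G1 X152.4335 Y44.1301
G1 X93.0720 Y53.3936
M5
G0 X0.0000 Y0.0000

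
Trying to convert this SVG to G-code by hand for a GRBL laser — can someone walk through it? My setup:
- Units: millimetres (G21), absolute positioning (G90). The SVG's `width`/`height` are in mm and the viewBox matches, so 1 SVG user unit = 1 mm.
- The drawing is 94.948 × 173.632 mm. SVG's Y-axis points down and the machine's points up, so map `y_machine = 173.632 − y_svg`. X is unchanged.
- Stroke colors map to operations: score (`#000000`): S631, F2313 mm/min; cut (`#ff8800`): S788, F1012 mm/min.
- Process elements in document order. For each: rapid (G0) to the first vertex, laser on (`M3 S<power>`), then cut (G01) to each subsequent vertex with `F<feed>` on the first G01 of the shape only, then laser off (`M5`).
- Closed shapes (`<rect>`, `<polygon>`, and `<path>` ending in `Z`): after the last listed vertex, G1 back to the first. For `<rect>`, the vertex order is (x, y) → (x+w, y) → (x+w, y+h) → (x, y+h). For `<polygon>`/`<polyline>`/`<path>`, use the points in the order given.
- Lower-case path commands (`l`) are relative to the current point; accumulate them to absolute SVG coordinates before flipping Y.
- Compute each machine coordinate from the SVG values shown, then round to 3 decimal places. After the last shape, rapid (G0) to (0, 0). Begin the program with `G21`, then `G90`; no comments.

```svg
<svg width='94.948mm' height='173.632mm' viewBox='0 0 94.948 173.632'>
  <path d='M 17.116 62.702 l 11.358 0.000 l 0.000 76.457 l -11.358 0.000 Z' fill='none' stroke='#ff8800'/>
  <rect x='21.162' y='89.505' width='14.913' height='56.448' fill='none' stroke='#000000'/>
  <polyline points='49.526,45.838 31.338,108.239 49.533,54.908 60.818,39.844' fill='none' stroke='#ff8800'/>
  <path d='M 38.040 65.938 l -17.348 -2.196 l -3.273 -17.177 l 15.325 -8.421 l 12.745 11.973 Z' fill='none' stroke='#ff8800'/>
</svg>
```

G21
G90
G0 X17.116 Y110.930
M3 S788
G01 X28.474 Y110.930 F1012
G01 X28.474 Y34.473
G01 X17.116 Y34.473
G01 X17.116 Y110.930
M5
G0 X21.162 Y84.127
M3 S631
G01 X36.075 Y84.127 F2313
G01 X36.075 Y27.679
G01 X21.162 Y27.679
G01 X21.162 Y84.127
M5
G0 X49.526 Y127.794
M3 S788
G01 X31.338 Y65.393 F1012
G01 X49.533 Y118.724
G01 X60.818 Y133.788
M5
G0 X38.040 Y107.694
M3 S788
G01 X20.692 Y109.890 F1012
G01 X17.419 Y127.067
G01 X32.744 Y135.488
G01 X45.489 Y123.515
G01 X38.040 Y107.694
M5
G0 X0.000 Y0.000

1 u = 1 mm; y_m = 173.632 − y.

[1] `<path>` rectangle, #ff8800→cut S788 F1012: (17.116,110.930) → (28.474,110.930) → (28.474,34.473) → (17.116,34.473) → (17.116,110.930) (closed)

[2] `<rect>` rectangle, #000000→score S631 F2313: (21.162,84.127) → (36.075,84.127) → (36.075,27.679) → (21.162,27.679) → (21.162,84.127) (closed)

[3] `<polyline>` open polyline, #ff8800→cut S788 F1012: (49.526,127.794) → (31.338,65.393) → (49.533,118.724) → (60.818,133.788)

[4] `<path>` regular polygon, #ff8800→cut S788 F1012: (38.040,107.694) → (20.692,109.890) → (17.419,127.067) → (32.744,135.488) → (45.489,123.515) → (38.040,107.694) (closed)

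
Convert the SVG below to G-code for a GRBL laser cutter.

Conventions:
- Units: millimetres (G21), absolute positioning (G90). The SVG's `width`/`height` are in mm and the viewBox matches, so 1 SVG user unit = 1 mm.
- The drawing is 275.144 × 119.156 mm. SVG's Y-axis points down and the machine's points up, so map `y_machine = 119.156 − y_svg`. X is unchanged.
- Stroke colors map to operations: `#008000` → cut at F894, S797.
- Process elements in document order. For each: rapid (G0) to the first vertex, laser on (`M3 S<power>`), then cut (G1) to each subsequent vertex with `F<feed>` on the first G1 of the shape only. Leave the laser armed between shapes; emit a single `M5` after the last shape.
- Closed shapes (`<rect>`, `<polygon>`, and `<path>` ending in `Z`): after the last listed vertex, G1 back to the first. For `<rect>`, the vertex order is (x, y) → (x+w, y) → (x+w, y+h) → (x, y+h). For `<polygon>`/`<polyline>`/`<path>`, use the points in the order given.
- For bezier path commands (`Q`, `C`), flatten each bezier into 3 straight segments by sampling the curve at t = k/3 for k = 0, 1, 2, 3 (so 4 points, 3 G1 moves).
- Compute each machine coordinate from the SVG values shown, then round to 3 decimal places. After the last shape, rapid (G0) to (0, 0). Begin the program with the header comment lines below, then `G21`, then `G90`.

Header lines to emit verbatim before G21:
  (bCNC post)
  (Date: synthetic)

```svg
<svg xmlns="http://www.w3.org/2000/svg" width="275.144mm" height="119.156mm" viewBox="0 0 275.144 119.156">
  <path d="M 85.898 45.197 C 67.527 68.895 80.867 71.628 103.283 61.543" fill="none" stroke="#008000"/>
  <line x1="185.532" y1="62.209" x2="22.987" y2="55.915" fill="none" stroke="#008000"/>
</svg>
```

(bCNC post)
(Date: synthetic)
G21
G90
G0 X85.898 Y73.959
M3 S797
G1 X77.259 Y56.948 F894
G1 X84.731 Y52.102
G1 X103.283 Y57.613
G0 X185.532 Y56.947
M3 S797
G1 X22.987 Y63.241 F894
M5
G0 X0.000 Y0.000

1 u = 1 mm; y_m = 119.156 − y.

[1] `<path>` cubic bezier, #008000→cut S797 F894: (85.898,73.959) → (77.259,56.948) → (84.731,52.102) → (103.283,57.613)

[2] `<line>` line segment, #008000→cut S797 F894: (185.532,56.947) → (22.987,63.241)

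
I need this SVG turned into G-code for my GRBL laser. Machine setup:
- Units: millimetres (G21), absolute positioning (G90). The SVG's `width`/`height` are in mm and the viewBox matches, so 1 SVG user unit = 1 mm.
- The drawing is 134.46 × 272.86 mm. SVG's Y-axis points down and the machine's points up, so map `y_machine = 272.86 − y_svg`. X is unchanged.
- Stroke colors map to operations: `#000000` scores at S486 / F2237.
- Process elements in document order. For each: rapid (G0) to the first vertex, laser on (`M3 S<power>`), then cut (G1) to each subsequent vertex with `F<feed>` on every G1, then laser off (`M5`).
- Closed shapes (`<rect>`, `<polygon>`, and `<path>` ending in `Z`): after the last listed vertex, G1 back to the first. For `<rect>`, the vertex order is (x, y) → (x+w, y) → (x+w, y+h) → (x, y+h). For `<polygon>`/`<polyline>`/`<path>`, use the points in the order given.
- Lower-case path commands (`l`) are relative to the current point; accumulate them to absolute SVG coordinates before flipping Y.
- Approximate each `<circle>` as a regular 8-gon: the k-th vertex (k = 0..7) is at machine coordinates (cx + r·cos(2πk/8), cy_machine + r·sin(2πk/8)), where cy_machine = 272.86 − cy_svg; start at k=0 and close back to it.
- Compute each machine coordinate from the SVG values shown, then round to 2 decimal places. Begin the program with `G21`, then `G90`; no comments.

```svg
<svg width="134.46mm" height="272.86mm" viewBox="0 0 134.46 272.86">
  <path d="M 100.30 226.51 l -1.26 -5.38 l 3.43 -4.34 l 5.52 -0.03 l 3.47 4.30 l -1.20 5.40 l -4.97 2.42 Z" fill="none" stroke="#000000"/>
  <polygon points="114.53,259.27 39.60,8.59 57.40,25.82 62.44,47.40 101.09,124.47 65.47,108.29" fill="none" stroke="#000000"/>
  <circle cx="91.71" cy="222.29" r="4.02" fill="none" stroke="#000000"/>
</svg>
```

Since the viewBox matches the mm dimensions, user units are millimetres directly. The only transform is the Y-flip y_m = 272.86 − y_svg.

Shape 1 is a regular polygon drawn with `<path>`. Its stroke #000000 means score at S486, F2237. After flipping Y the toolpath is (100.30,46.35) → (99.04,51.73) → (102.47,56.07) → (107.99,56.10) → (111.46,51.80) → (110.26,46.40) → (105.29,43.98) → (100.30,46.35), returning to the start.

Shape 2 is a closed polygon drawn with `<polygon>`. Its stroke #000000 means score at S486, F2237. After flipping Y the toolpath is (114.53,13.59) → (39.60,264.27) → (57.40,247.04) → (62.44,225.46) → (101.09,148.39) → (65.47,164.57) → (114.53,13.59), returning to the start.

Shape 3 is a circle drawn with `<circle>`. Its stroke #000000 means score at S486, F2237. After flipping Y the toolpath is (95.73,50.57) → (94.55,53.41) → (91.71,54.59) → (88.87,53.41) → (87.69,50.57) → (88.87,47.73) → (91.71,46.55) → (94.55,47.73) → (95.73,50.57), returning to the start.

G21
G90
G0 X100.30 Y46.35
M3 S486
G1 X99.04 Y51.73 F2237
G1 X102.47 Y56.07 F2237
G1 X107.99 Y56.10 F2237
G1 X111.46 Y51.80 F2237
G1 X110.26 Y46.40 F2237
G1 X105.29 Y43.98 F2237
G1 X100.30 Y46.35 F2237
M5
G0 X114.53 Y13.59
M3 S486
G1 X39.60 Y264.27 F2237
G1 X57.40 Y247.04 F2237
G1 X62.44 Y225.46 F2237
G1 X101.09 Y148.39 F2237
G1 X65.47 Y164.57 F2237
G1 X114.53 Y13.59 F2237
M5
G0 X95.73 Y50.57
M3 S486
G1 X94.55 Y53.41 F2237
G1 X91.71 Y54.59 F2237
G1 X88.87 Y53.41 F2237
G1 X87.69 Y50.57 F2237
G1 X88.87 Y47.73 F2237
G1 X91.71 Y46.55 F2237
G1 X94.55 Y47.73 F2237
G1 X95.73 Y50.57 F2237
M5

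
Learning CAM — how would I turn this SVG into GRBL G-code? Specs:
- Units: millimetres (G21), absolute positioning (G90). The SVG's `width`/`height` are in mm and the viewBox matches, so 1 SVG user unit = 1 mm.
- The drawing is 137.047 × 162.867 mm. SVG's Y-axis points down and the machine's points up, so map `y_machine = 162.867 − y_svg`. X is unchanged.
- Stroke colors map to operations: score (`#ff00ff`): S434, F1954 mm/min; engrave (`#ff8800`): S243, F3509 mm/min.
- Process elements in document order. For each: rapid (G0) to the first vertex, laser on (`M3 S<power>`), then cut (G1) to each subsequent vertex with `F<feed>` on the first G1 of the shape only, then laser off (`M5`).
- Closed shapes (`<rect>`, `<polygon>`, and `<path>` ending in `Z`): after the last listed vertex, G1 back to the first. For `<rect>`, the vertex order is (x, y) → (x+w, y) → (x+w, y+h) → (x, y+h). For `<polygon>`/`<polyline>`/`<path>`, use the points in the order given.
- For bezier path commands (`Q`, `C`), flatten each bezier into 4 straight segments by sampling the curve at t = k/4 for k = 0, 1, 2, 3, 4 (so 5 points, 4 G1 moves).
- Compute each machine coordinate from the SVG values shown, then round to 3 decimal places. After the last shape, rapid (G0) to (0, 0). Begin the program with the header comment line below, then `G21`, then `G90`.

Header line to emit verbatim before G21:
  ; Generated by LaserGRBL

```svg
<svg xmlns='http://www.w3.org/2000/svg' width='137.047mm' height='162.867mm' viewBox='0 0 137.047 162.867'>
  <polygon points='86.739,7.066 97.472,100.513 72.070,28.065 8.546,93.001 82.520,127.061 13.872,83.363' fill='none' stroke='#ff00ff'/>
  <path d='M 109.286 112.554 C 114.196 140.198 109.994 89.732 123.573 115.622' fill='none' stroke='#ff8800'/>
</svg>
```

Since the viewBox matches the mm dimensions, user units are millimetres directly. The only transform is the Y-flip y_m = 162.867 − y_svg.

Shape 1 is a closed polygon drawn with `<polygon>`. Its stroke #ff00ff means score at S434, F1954. After flipping Y the toolpath is (86.739,155.801) → (97.472,62.354) → (72.070,134.802) → (8.546,69.866) → (82.520,35.806) → (13.872,79.504) → (86.739,155.801), returning to the start.

Shape 2 is a cubic bezier drawn with `<path>`. Its stroke #ff8800 means engrave at S243, F3509. After flipping Y the toolpath is (109.286,50.313) → (111.680,41.812) → (113.179,48.121) → (116.302,54.759) → (123.573,47.245).

; Generated by LaserGRBL
G21
G90
G0 X86.739 Y155.801
M3 S434
G1 X97.472 Y62.354 F1954
G1 X72.070 Y134.802
G1 X8.546 Y69.866
G1 X82.520 Y35.806
G1 X13.872 Y79.504
G1 X86.739 Y155.801
M5
G0 X109.286 Y50.313
M3 S243
G1 X111.680 Y41.812 F3509
G1 X113.179 Y48.121
G1 X116.302 Y54.759
G1 X123.573 Y47.245
M5
G0 X0.000 Y0.000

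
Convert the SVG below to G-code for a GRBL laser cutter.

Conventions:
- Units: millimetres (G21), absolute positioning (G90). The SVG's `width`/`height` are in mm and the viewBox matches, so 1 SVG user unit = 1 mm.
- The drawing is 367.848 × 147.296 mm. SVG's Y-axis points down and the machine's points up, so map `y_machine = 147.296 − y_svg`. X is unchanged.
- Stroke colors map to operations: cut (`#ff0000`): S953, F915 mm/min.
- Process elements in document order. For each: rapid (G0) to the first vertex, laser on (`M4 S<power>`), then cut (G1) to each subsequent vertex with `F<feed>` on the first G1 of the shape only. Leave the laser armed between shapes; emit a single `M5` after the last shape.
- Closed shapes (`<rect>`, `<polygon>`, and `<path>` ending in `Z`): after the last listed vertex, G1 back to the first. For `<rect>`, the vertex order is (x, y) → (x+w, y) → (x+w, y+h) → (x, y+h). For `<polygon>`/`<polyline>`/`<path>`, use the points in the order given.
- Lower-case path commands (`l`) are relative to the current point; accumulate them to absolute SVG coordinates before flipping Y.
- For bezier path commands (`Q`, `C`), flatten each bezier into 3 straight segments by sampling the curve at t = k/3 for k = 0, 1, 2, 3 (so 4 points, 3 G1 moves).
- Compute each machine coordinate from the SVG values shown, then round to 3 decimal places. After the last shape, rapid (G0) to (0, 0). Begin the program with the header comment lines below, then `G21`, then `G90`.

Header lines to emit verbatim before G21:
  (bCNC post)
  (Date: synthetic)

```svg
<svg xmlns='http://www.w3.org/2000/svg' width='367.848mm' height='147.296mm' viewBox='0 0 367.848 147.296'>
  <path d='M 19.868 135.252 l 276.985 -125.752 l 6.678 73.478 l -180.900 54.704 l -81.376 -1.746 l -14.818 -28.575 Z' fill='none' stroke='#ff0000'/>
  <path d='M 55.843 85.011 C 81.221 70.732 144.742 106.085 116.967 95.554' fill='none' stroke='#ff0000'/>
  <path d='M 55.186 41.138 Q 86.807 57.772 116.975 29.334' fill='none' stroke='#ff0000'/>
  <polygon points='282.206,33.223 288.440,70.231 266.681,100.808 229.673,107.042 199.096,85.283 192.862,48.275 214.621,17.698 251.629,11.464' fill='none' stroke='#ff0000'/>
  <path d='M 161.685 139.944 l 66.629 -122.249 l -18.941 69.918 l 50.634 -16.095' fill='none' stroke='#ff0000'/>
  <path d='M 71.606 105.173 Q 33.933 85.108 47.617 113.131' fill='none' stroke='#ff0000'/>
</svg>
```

viewBox `0 0 367.848 147.296` with mm width/height → 1 unit = 1 mm. Flip: y_m = 147.296 − y_svg.

**Shape 1** — `<path>` closed polygon, stroke `#ff0000` → cut (S953, F915). Machine vertices: (19.868,12.044) → (296.853,137.796) → (303.531,64.318) → (122.631,9.614) → (41.255,11.360) → (26.437,39.935) → (19.868,12.044). Closed: final G1 returns to the first vertex.

**Shape 2** — `<path>` cubic bezier, stroke `#ff0000` → cut (S953, F915). Control points (SVG): P0=(55.843,85.011), P1=(81.221,70.732), P2=(144.742,106.085), P3=(116.967,95.554); sampled at t=k/3. Machine vertices: (55.843,62.285) → (89.141,63.558) → (119.104,52.968) → (116.967,51.742). Open path.

**Shape 3** — `<path>` quadratic bezier, stroke `#ff0000` → cut (S953, F915). Control points (SVG): P0=(55.186,41.138), P1=(86.807,57.772), P2=(116.975,29.334); sampled at t=k/3. Machine vertices: (55.186,106.158) → (76.105,100.077) → (96.702,104.011) → (116.975,117.962). Open path.

**Shape 4** — `<polygon>` regular polygon, stroke `#ff0000` → cut (S953, F915). Machine vertices: (282.206,114.073) → (288.440,77.065) → (266.681,46.488) → (229.673,40.254) → (199.096,62.013) → (192.862,99.021) → (214.621,129.598) → (251.629,135.832) → (282.206,114.073). Closed: final G1 returns to the first vertex.

**Shape 5** — `<path>` open polyline, stroke `#ff0000` → cut (S953, F915). Machine vertices: (161.685,7.352) → (228.314,129.601) → (209.373,59.683) → (260.007,75.778). Open path.

**Shape 6** — `<path>` quadratic bezier, stroke `#ff0000` → cut (S953, F915). Control points (SVG): P0=(71.606,105.173), P1=(33.933,85.108), P2=(47.617,113.131); sampled at t=k/3. Machine vertices: (71.606,42.123) → (52.197,50.157) → (44.201,47.504) → (47.617,34.165). Open path.

(bCNC post)
(Date: synthetic)
G21
G90
G0 X19.868 Y12.044
M4 S953
G1 X296.853 Y137.796 F915
G1 X303.531 Y64.318
G1 X122.631 Y9.614
G1 X41.255 Y11.360
G1 X26.437 Y39.935
G1 X19.868 Y12.044
G0 X55.843 Y62.285
M4 S953
G1 X89.141 Y63.558 F915
G1 X119.104 Y52.968
G1 X116.967 Y51.742
G0 X55.186 Y106.158
M4 S953
G1 X76.105 Y100.077 F915
G1 X96.702 Y104.011
G1 X116.975 Y117.962
G0 X282.206 Y114.073
M4 S953
G1 X288.440 Y77.065 F915
G1 X266.681 Y46.488
G1 X229.673 Y40.254
G1 X199.096 Y62.013
G1 X192.862 Y99.021
G1 X214.621 Y129.598
G1 X251.629 Y135.832
G1 X282.206 Y114.073
G0 X161.685 Y7.352
M4 S953
G1 X228.314 Y129.601 F915
G1 X209.373 Y59.683
G1 X260.007 Y75.778
G0 X71.606 Y42.123
M4 S953
G1 X52.197 Y50.157 F915
G1 X44.201 Y47.504
G1 X47.617 Y34.165
M5
G0 X0.000 Y0.000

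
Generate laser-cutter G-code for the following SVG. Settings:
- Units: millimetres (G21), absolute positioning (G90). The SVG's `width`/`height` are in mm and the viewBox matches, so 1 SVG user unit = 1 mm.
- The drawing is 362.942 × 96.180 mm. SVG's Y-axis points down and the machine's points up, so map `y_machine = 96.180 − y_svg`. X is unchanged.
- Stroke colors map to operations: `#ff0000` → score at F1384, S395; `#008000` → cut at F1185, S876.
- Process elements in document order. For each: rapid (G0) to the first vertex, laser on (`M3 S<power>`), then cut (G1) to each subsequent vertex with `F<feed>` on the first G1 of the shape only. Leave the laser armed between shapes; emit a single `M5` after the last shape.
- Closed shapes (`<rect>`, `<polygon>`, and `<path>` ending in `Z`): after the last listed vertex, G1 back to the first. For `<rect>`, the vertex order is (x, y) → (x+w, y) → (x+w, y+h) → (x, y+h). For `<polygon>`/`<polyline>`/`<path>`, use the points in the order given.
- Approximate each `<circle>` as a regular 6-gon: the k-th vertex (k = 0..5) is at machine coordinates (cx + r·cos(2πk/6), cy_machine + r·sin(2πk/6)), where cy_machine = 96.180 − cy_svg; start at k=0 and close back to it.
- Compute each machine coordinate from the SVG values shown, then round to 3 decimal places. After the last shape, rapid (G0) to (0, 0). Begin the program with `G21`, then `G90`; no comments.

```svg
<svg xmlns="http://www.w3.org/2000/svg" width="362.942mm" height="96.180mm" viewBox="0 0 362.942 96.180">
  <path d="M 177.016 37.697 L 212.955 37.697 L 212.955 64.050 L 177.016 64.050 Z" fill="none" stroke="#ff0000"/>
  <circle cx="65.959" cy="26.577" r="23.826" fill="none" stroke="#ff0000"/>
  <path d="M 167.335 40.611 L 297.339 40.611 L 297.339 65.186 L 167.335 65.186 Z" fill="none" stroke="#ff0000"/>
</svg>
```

1 u = 1 mm; y_m = 96.180 − y.

[1] `<path>` rectangle, #ff0000→score S395 F1384: (177.016,58.483) → (212.955,58.483) → (212.955,32.130) → (177.016,32.130) → (177.016,58.483) (closed)

[2] `<circle>` circle, #ff0000→score S395 F1384: (89.785,69.603) → (77.872,90.237) → (54.046,90.237) → (42.133,69.603) → (54.046,48.969) → (77.872,48.969) → (89.785,69.603) (closed)

[3] `<path>` rectangle, #ff0000→score S395 F1384: (167.335,55.569) → (297.339,55.569) → (297.339,30.994) → (167.335,30.994) → (167.335,55.569) (closed)

G21
G90
G0 X177.016 Y58.483
M3 S395
G1 X212.955 Y58.483 F1384
G1 X212.955 Y32.130
G1 X177.016 Y32.130
G1 X177.016 Y58.483
G0 X89.785 Y69.603
M3 S395
G1 X77.872 Y90.237 F1384
G1 X54.046 Y90.237
G1 X42.133 Y69.603
G1 X54.046 Y48.969
G1 X77.872 Y48.969
G1 X89.785 Y69.603
G0 X167.335 Y55.569
M3 S395
G1 X297.339 Y55.569 F1384
G1 X297.339 Y30.994
G1 X167.335 Y30.994
G1 X167.335 Y55.569
M5
G0 X0.000 Y0.000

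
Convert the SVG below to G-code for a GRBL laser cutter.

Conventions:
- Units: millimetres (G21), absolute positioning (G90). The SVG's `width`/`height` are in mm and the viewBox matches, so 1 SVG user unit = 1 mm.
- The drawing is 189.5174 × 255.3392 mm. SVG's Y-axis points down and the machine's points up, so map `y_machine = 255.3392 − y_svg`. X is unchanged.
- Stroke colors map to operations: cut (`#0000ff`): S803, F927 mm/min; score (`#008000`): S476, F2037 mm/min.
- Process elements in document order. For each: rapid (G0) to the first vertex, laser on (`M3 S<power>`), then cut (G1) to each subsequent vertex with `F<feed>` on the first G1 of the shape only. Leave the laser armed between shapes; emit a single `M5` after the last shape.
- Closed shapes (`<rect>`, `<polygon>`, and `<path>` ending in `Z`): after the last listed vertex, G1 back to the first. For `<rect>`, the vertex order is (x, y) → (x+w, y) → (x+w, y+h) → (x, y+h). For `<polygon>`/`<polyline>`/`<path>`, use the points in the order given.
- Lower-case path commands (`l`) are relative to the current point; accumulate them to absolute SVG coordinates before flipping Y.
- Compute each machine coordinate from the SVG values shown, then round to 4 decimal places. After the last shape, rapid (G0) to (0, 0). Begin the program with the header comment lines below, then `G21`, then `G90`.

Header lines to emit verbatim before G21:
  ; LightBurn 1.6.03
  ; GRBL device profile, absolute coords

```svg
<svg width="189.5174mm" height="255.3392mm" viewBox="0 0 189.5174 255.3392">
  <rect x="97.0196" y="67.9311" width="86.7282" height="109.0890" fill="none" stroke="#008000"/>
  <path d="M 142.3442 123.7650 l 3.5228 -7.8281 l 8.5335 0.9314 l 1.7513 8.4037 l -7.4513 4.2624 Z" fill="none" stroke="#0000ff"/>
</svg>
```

; LightBurn 1.6.03
; GRBL device profile, absolute coords
G21
G90
G0 X97.0196 Y187.4081
M3 S476
G1 X183.7478 Y187.4081 F2037
G1 X183.7478 Y78.3191
G1 X97.0196 Y78.3191
G1 X97.0196 Y187.4081
G0 X142.3442 Y131.5742
M3 S803
G1 X145.8670 Y139.4023 F927
G1 X154.4005 Y138.4709
G1 X156.1518 Y130.0672
G1 X148.7005 Y125.8048
G1 X142.3442 Y131.5742
M5
G0 X0.0000 Y0.0000

Since the viewBox matches the mm dimensions, user units are millimetres directly. The only transform is the Y-flip y_m = 255.3392 − y_svg.

Shape 1 is a rectangle drawn with `<rect>`. Its stroke #008000 means score at S476, F2037. After flipping Y the toolpath is (97.0196,187.4081) → (183.7478,187.4081) → (183.7478,78.3191) → (97.0196,78.3191) → (97.0196,187.4081), returning to the start.

Shape 2 is a regular polygon drawn with `<path>`. Its stroke #0000ff means cut at S803, F927. After flipping Y the toolpath is (142.3442,131.5742) → (145.8670,139.4023) → (154.4005,138.4709) → (156.1518,130.0672) → (148.7005,125.8048) → (142.3442,131.5742), returning to the start.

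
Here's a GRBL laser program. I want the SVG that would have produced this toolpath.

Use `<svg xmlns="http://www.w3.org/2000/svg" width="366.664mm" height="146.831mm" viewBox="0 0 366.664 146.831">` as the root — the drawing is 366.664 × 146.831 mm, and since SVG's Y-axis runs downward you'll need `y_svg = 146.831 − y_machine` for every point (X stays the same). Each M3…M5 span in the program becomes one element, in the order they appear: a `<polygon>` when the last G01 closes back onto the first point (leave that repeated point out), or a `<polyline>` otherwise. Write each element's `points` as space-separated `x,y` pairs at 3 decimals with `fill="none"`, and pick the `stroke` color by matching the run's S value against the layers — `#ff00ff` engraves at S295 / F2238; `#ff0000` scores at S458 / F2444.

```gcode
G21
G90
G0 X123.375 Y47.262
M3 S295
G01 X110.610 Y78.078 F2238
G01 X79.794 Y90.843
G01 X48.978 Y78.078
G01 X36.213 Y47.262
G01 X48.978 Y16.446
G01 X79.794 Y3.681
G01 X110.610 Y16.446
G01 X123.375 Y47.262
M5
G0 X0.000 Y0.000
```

<svg xmlns="http://www.w3.org/2000/svg" width="366.664mm" height="146.831mm" viewBox="0 0 366.664 146.831">
  <polygon points="123.375,99.569 110.610,68.753 79.794,55.988 48.978,68.753 36.213,99.569 48.978,130.385 79.794,143.150 110.610,130.385" fill="none" stroke="#ff00ff"/>
</svg>

Each laser-on run becomes one SVG element. Flip Y back into SVG space with y_svg = 146.831 − y_machine. Every run uses S295, so all elements get stroke `#ff00ff` (engrave).

Run 1: The run returns to its start, so emit a `<polygon>` with points (Y-flipped): 123.375,99.569 110.610,68.753 79.794,55.988 48.978,68.753 36.213,99.569 48.978,130.385 79.794,143.150 110.610,130.385.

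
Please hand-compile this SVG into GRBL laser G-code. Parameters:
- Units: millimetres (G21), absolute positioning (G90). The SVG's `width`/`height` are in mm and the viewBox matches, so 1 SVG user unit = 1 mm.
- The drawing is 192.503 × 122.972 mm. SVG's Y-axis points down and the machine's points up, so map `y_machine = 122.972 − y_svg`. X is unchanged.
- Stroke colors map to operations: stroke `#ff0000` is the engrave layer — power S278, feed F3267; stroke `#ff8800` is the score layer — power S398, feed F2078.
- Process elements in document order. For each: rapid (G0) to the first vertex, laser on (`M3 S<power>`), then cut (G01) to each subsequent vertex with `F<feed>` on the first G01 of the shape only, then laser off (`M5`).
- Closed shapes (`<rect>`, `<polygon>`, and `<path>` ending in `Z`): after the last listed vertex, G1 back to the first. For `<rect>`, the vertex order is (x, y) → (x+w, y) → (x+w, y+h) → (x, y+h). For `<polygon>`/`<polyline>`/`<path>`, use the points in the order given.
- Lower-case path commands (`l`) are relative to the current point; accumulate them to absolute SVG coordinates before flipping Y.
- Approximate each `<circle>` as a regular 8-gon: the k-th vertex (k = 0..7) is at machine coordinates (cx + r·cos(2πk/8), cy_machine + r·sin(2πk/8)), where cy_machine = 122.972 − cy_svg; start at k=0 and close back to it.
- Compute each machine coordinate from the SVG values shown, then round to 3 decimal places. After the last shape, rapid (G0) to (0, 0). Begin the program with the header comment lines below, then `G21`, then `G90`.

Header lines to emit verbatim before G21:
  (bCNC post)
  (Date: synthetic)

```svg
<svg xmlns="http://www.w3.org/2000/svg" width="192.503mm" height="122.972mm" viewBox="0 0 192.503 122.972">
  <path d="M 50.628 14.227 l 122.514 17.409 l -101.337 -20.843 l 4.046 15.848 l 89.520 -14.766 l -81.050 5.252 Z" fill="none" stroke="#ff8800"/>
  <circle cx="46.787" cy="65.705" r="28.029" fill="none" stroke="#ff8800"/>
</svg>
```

Since the viewBox matches the mm dimensions, user units are millimetres directly. The only transform is the Y-flip y_m = 122.972 − y_svg.

Shape 1 is a closed polygon drawn with `<path>`. Its stroke #ff8800 means score at S398, F2078. After flipping Y the toolpath is (50.628,108.745) → (173.142,91.336) → (71.805,112.179) → (75.851,96.331) → (165.371,111.097) → (84.321,105.845) → (50.628,108.745), returning to the start.

Shape 2 is a circle drawn with `<circle>`. Its stroke #ff8800 means score at S398, F2078. After flipping Y the toolpath is (74.816,57.267) → (66.606,77.086) → (46.787,85.296) → (26.968,77.086) → (18.758,57.267) → (26.968,37.448) → (46.787,29.238) → (66.606,37.448) → (74.816,57.267), returning to the start.

(bCNC post)
(Date: synthetic)
G21
G90
G0 X50.628 Y108.745
M3 S398
G01 X173.142 Y91.336 F2078
G01 X71.805 Y112.179
G01 X75.851 Y96.331
G01 X165.371 Y111.097
G01 X84.321 Y105.845
G01 X50.628 Y108.745
M5
G0 X74.816 Y57.267
M3 S398
G01 X66.606 Y77.086 F2078
G01 X46.787 Y85.296
G01 X26.968 Y77.086
G01 X18.758 Y57.267
G01 X26.968 Y37.448
G01 X46.787 Y29.238
G01 X66.606 Y37.448
G01 X74.816 Y57.267
M5
G0 X0.000 Y0.000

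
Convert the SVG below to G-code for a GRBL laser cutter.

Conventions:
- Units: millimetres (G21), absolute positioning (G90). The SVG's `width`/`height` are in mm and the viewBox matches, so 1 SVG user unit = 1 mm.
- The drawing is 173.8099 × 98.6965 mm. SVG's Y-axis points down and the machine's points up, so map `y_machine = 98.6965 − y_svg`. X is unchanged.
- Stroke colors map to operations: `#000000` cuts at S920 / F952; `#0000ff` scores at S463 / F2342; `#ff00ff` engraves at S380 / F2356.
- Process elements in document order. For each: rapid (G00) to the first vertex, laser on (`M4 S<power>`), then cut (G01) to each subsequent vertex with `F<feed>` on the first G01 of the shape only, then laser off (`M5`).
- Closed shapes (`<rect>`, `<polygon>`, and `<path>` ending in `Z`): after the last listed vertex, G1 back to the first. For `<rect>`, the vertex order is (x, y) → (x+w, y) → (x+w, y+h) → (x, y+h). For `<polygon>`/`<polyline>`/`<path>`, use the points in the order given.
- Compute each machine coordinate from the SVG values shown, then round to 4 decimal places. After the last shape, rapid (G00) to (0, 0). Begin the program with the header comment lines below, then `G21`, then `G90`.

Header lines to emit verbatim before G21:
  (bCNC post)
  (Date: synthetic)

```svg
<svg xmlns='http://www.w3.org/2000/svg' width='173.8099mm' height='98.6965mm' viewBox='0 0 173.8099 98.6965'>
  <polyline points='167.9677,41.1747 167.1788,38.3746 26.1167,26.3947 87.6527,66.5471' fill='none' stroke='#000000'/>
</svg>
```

(bCNC post)
(Date: synthetic)
G21
G90
G00 X167.9677 Y57.5218
M4 S920
G01 X167.1788 Y60.3219 F952
G01 X26.1167 Y72.3018
G01 X87.6527 Y32.1494
M5
G00 X0.0000 Y0.0000

viewBox `0 0 173.8099 98.6965` with mm width/height → 1 unit = 1 mm. Flip: y_m = 98.6965 − y_svg.

**Shape 1** — `<polyline>` open polyline, stroke `#000000` → cut (S920, F952). Machine vertices: (167.9677,57.5218) → (167.1788,60.3219) → (26.1167,72.3018) → (87.6527,32.1494). Open path.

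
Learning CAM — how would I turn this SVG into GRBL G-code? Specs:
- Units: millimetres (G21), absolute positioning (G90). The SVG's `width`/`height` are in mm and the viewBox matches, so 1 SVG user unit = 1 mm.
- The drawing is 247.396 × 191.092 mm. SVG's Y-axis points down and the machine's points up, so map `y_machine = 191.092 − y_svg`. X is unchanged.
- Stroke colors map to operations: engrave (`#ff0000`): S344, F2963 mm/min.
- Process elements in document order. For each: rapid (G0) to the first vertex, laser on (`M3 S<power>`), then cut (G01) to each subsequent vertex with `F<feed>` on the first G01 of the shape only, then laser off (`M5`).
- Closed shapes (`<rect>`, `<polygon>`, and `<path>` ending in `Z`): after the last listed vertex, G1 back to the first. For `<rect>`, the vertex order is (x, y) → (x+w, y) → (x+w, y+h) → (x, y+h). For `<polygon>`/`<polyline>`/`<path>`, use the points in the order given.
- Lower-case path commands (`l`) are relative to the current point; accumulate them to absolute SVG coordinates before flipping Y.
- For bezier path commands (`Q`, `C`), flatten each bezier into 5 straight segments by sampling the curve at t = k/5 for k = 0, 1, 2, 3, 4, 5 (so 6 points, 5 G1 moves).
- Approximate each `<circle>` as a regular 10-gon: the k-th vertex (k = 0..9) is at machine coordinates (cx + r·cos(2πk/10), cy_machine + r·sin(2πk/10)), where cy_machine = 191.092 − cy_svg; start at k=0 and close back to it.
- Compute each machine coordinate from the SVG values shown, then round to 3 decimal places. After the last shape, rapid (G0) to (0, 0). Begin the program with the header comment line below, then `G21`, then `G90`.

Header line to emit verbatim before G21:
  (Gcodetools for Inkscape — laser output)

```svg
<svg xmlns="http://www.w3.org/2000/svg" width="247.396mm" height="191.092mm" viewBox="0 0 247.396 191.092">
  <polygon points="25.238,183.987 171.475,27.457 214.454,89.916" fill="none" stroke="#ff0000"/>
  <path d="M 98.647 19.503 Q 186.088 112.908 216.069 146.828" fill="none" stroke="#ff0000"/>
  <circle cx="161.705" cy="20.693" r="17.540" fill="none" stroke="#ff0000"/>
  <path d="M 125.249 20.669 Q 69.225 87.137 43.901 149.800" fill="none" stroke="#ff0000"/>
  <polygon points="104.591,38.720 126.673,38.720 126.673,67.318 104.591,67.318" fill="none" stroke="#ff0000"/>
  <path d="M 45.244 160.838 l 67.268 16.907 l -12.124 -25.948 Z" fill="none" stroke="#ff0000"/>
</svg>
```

(Gcodetools for Inkscape — laser output)
G21
G90
G0 X25.238 Y7.105
M3 S344
G01 X171.475 Y163.635 F2963
G01 X214.454 Y101.176
G01 X25.238 Y7.105
M5
G0 X98.647 Y171.589
M3 S344
G01 X131.325 Y136.606 F2963
G01 X159.406 Y106.383
G01 X182.891 Y80.918
G01 X201.778 Y60.211
G01 X216.069 Y44.264
M5
G0 X179.245 Y170.399
M3 S344
G01 X175.895 Y180.709 F2963
G01 X167.125 Y187.081
G01 X156.285 Y187.081
G01 X147.515 Y180.709
G01 X144.165 Y170.399
G01 X147.515 Y160.089
G01 X156.285 Y153.717
G01 X167.125 Y153.717
G01 X175.895 Y160.089
G01 X179.245 Y170.399
M5
G0 X125.249 Y170.423
M3 S344
G01 X104.067 Y143.988 F2963
G01 X85.342 Y117.857
G01 X69.072 Y92.031
G01 X55.259 Y66.509
G01 X43.901 Y41.292
M5
G0 X104.591 Y152.372
M3 S344
G01 X126.673 Y152.372 F2963
G01 X126.673 Y123.774
G01 X104.591 Y123.774
G01 X104.591 Y152.372
M5
G0 X45.244 Y30.254
M3 S344
G01 X112.512 Y13.347 F2963
G01 X100.388 Y39.295
G01 X45.244 Y30.254
M5
G0 X0.000 Y0.000

1 u = 1 mm; y_m = 191.092 − y.

[1] `<polygon>` closed polygon, #ff0000→engrave S344 F2963: (25.238,7.105) → (171.475,163.635) → (214.454,101.176) → (25.238,7.105) (closed)

[2] `<path>` quadratic bezier, #ff0000→engrave S344 F2963: (98.647,171.589) → (131.325,136.606) → (159.406,106.383) → (182.891,80.918) → (201.778,60.211) → (216.069,44.264)

[3] `<circle>` circle, #ff0000→engrave S344 F2963: (179.245,170.399) → (175.895,180.709) → (167.125,187.081) → (156.285,187.081) → (147.515,180.709) → (144.165,170.399) → (147.515,160.089) → (156.285,153.717) → (167.125,153.717) → (175.895,160.089) → (179.245,170.399) (closed)

[4] `<path>` quadratic bezier, #ff0000→engrave S344 F2963: (125.249,170.423) → (104.067,143.988) → (85.342,117.857) → (69.072,92.031) → (55.259,66.509) → (43.901,41.292)

[5] `<polygon>` rectangle, #ff0000→engrave S344 F2963: (104.591,152.372) → (126.673,152.372) → (126.673,123.774) → (104.591,123.774) → (104.591,152.372) (closed)

[6] `<path>` closed polygon, #ff0000→engrave S344 F2963: (45.244,30.254) → (112.512,13.347) → (100.388,39.295) → (45.244,30.254) (closed)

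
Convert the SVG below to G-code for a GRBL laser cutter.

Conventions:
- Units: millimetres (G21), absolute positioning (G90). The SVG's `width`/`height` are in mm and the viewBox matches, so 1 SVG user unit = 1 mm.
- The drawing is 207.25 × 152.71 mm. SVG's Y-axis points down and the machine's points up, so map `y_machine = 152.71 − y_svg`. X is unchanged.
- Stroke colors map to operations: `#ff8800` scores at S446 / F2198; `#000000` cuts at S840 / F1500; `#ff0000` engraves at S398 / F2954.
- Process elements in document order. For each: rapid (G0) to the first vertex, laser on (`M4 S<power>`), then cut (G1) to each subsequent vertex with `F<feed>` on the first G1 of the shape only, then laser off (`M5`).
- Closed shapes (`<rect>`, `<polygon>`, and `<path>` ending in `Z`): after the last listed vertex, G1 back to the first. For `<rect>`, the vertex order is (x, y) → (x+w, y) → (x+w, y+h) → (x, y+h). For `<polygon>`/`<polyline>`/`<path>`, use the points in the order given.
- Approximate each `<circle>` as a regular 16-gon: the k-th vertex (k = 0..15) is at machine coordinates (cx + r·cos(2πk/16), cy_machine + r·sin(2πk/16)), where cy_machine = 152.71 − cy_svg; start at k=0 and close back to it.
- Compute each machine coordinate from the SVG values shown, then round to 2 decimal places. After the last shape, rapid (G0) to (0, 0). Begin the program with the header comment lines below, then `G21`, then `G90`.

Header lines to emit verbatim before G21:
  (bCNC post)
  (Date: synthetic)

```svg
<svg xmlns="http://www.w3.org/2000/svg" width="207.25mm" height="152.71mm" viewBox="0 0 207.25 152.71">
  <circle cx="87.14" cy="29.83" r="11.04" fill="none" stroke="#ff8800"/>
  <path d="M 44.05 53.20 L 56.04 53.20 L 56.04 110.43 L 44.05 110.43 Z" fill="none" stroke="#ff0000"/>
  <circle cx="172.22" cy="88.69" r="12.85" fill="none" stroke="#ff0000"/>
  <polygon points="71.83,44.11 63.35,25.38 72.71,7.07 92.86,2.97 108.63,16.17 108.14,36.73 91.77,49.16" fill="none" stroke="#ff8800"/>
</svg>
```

(bCNC post)
(Date: synthetic)
G21
G90
G0 X98.18 Y122.88
M4 S446
G1 X97.34 Y127.10 F2198
G1 X94.95 Y130.69
G1 X91.36 Y133.08
G1 X87.14 Y133.92
G1 X82.92 Y133.08
G1 X79.33 Y130.69
G1 X76.94 Y127.10
G1 X76.10 Y122.88
G1 X76.94 Y118.66
G1 X79.33 Y115.07
G1 X82.92 Y112.68
G1 X87.14 Y111.84
G1 X91.36 Y112.68
G1 X94.95 Y115.07
G1 X97.34 Y118.66
G1 X98.18 Y122.88
M5
G0 X44.05 Y99.51
M4 S398
G1 X56.04 Y99.51 F2954
G1 X56.04 Y42.28
G1 X44.05 Y42.28
G1 X44.05 Y99.51
M5
G0 X185.07 Y64.02
M4 S398
G1 X184.09 Y68.94 F2954
G1 X181.31 Y73.11
G1 X177.14 Y75.89
G1 X172.22 Y76.87
G1 X167.30 Y75.89
G1 X163.13 Y73.11
G1 X160.35 Y68.94
G1 X159.37 Y64.02
G1 X160.35 Y59.10
G1 X163.13 Y54.93
G1 X167.30 Y52.15
G1 X172.22 Y51.17
G1 X177.14 Y52.15
G1 X181.31 Y54.93
G1 X184.09 Y59.10
G1 X185.07 Y64.02
M5
G0 X71.83 Y108.60
M4 S446
G1 X63.35 Y127.33 F2198
G1 X72.71 Y145.64
G1 X92.86 Y149.74
G1 X108.63 Y136.54
G1 X108.14 Y115.98
G1 X91.77 Y103.55
G1 X71.83 Y108.60
M5
G0 X0.00 Y0.00

Since the viewBox matches the mm dimensions, user units are millimetres directly. The only transform is the Y-flip y_m = 152.71 − y_svg.

Shape 1 is a circle drawn with `<circle>`. Its stroke #ff8800 means score at S446, F2198. After flipping Y the toolpath is (98.18,122.88) → (97.34,127.10) → (94.95,130.69) → (91.36,133.08) → (87.14,133.92) → (82.92,133.08) → (79.33,130.69) → (76.94,127.10) → (76.10,122.88) → (76.94,118.66) → (79.33,115.07) → (82.92,112.68) → (87.14,111.84) → (91.36,112.68) → (94.95,115.07) → (97.34,118.66) → (98.18,122.88), returning to the start.

Shape 2 is a rectangle drawn with `<path>`. Its stroke #ff0000 means engrave at S398, F2954. After flipping Y the toolpath is (44.05,99.51) → (56.04,99.51) → (56.04,42.28) → (44.05,42.28) → (44.05,99.51), returning to the start.

Shape 3 is a circle drawn with `<circle>`. Its stroke #ff0000 means engrave at S398, F2954. After flipping Y the toolpath is (185.07,64.02) → (184.09,68.94) → (181.31,73.11) → (177.14,75.89) → (172.22,76.87) → (167.30,75.89) → (163.13,73.11) → (160.35,68.94) → (159.37,64.02) → (160.35,59.10) → (163.13,54.93) → (167.30,52.15) → (172.22,51.17) → (177.14,52.15) → (181.31,54.93) → (184.09,59.10) → (185.07,64.02), returning to the start.

Shape 4 is a regular polygon drawn with `<polygon>`. Its stroke #ff8800 means score at S446, F2198. After flipping Y the toolpath is (71.83,108.60) → (63.35,127.33) → (72.71,145.64) → (92.86,149.74) → (108.63,136.54) → (108.14,115.98) → (91.77,103.55) → (71.83,108.60), returning to the start.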